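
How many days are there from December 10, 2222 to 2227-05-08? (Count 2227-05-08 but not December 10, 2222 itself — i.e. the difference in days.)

Dec 10, 2222 → Dec 10, 2223: 365 days.
Dec 10, 2223 → Dec 10, 2224: 366 days (Feb 29, 2224 is in that span).
Dec 10, 2224 → Dec 10, 2225: 365 days.
Dec 10, 2225 → Dec 10, 2226: 365 days.
Dec 10, 2226 → Jan 10, 2227: 31 days (December has 31).
Jan 10, 2227 → Feb 10, 2227: 31 days (January has 31).
Feb 10, 2227 → Mar 10, 2227: 28 days (February has 28).
Mar 10, 2227 → Apr 10, 2227: 31 days (March has 31).
Apr 10, 2227 → May 8, 2227: 28 days.
Total: 1610 days.

1610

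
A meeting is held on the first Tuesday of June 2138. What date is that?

June 1, 2138 is a Sunday.
The first Tuesday is therefore June 3 (2 days later).

June 3, 2138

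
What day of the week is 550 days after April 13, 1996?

First find the weekday of Apr 13, 1996. Doomsday rule: the anchor day for the 1900s is Wednesday. For year 96: 96÷12 = 8 r 0, and 0÷4 = 0, so 8+0+0 = 8.
Wednesday + 8 ≡ Thursday — that's 1996's doomsday.
In April the doomsday date is Apr 4.
Apr 13 is 9 days after Apr 4; 9 mod 7 = 2, so Thursday + 2 = Saturday.
550 mod 7 = 4, so 550 days after a Saturday is Saturday + 4 = Wednesday.

Wednesday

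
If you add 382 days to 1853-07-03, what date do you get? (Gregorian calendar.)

July 20, 1854

Jul has 31 days: +29 → Aug 1, 1853 (353 left).
Aug has 31 days: +31 → Sep 1, 1853 (322 left).
Sep has 30 days: +30 → Oct 1, 1853 (292 left).
Oct has 31 days: +31 → Nov 1, 1853 (261 left).
Nov has 30 days: +30 → Dec 1, 1853 (231 left).
Dec has 31 days: +31 → Jan 1, 1854 (200 left).
Jan has 31 days: +31 → Feb 1, 1854 (169 left).
Feb has 28 days: +28 → Mar 1, 1854 (141 left).
Mar has 31 days: +31 → Apr 1, 1854 (110 left).
Apr has 30 days: +30 → May 1, 1854 (80 left).
May has 31 days: +31 → Jun 1, 1854 (49 left).
Jun has 30 days: +30 → Jul 1, 1854 (19 left).
+19 → Jul 20, 1854.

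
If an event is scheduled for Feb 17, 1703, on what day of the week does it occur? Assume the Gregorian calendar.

Saturday

Doomsday rule: the anchor day for the 1700s is Sunday. For year 03: 3÷12 = 0 r 3, and 3÷4 = 0, so 0+3+0 = 3.
Sunday + 3 ≡ Wednesday — that's 1703's doomsday.
In February the doomsday date is Feb 28 (1703 is not a leap year).
Feb 17 is 11 days before Feb 28; 11 mod 7 = 4, so Wednesday − 4 = Saturday.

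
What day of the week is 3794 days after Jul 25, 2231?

Monday

First find the weekday of Jul 25, 2231. Doomsday rule: the anchor day for the 2200s is Friday. For year 31: 31÷12 = 2 r 7, and 7÷4 = 1, so 2+7+1 = 10.
Friday + 10 ≡ Monday — that's 2231's doomsday.
In July the doomsday date is Jul 11.
Jul 25 is 14 days after Jul 11; 14 mod 7 = 0, so Monday + 0 = Monday.
3794 mod 7 = 0, so 3794 days after a Monday is Monday + 0 = Monday.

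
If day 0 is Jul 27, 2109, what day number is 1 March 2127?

Jul 27, 2109 → Jul 27, 2110: 365 days.
Jul 27, 2110 → Jul 27, 2111: 365 days.
Jul 27, 2111 → Jul 27, 2112: 366 days (Feb 29, 2112 is in that span).
Jul 27, 2112 → Jul 27, 2113: 365 days.
Jul 27, 2113 → Jul 27, 2114: 365 days.
Jul 27, 2114 → Jul 27, 2115: 365 days.
Jul 27, 2115 → Jul 27, 2116: 366 days (Feb 29, 2116 is in that span).
Jul 27, 2116 → Jul 27, 2117: 365 days.
Jul 27, 2117 → Jul 27, 2118: 365 days.
Jul 27, 2118 → Jul 27, 2119: 365 days.
Jul 27, 2119 → Jul 27, 2120: 366 days (Feb 29, 2120 is in that span).
Jul 27, 2120 → Jul 27, 2121: 365 days.
Jul 27, 2121 → Jul 27, 2122: 365 days.
Jul 27, 2122 → Jul 27, 2123: 365 days.
Jul 27, 2123 → Jul 27, 2124: 366 days (Feb 29, 2124 is in that span).
Jul 27, 2124 → Jul 27, 2125: 365 days.
Jul 27, 2125 → Jul 27, 2126: 365 days.
Jul 27, 2126 → Aug 27, 2126: 31 days (July has 31).
Aug 27, 2126 → Sep 27, 2126: 31 days (August has 31).
Sep 27, 2126 → Oct 27, 2126: 30 days (September has 30).
Oct 27, 2126 → Nov 27, 2126: 31 days (October has 31).
Nov 27, 2126 → Dec 27, 2126: 30 days (November has 30).
Dec 27, 2126 → Jan 27, 2127: 31 days (December has 31).
Jan 27, 2127 → Feb 27, 2127: 31 days (January has 31).
Feb 27, 2127 → Mar 1, 2127: 2 days.
Total: 6426 days.

6426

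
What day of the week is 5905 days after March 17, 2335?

First find the weekday of Mar 17, 2335. Doomsday rule: the anchor day for the 2300s is Wednesday. For year 35: 35÷12 = 2 r 11, and 11÷4 = 2, so 2+11+2 = 15.
Wednesday + 15 ≡ Thursday — that's 2335's doomsday.
In March the doomsday date is Mar 14.
Mar 17 is 3 days after Mar 14; 3 mod 7 = 3, so Thursday + 3 = Sunday.
5905 mod 7 = 4, so 5905 days after a Sunday is Sunday + 4 = Thursday.

Thursday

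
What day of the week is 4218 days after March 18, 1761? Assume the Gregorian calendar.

Mar 18, 1761 is a Wednesday.
4218 mod 7 = 4, so 4218 days after a Wednesday is Wednesday + 4 = Sunday.

Sunday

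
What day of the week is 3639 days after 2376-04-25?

Saturday

First find the weekday of Apr 25, 2376. Doomsday rule: the anchor day for the 2300s is Wednesday. For year 76: 76÷12 = 6 r 4, and 4÷4 = 1, so 6+4+1 = 11.
Wednesday + 11 ≡ Sunday — that's 2376's doomsday.
In April the doomsday date is Apr 4.
Apr 25 is 21 days after Apr 4; 21 mod 7 = 0, so Sunday + 0 = Sunday.
3639 mod 7 = 6, so 3639 days after a Sunday is Sunday + 6 = Saturday.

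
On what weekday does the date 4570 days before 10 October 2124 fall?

Wednesday

First find the weekday of Oct 10, 2124. Doomsday rule: the anchor day for the 2100s is Sunday. For year 24: 24÷12 = 2 r 0, and 0÷4 = 0, so 2+0+0 = 2.
Sunday + 2 ≡ Tuesday — that's 2124's doomsday.
In October the doomsday date is Oct 10.
Oct 10 is the doomsday itself: Tuesday.
4570 mod 7 = 6, so 4570 days before a Tuesday is Tuesday − 6 = Wednesday.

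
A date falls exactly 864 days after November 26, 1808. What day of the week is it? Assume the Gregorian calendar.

Tuesday

First find the weekday of Nov 26, 1808. Doomsday rule: the anchor day for the 1800s is Friday. For year 08: 8÷12 = 0 r 8, and 8÷4 = 2, so 0+8+2 = 10.
Friday + 10 ≡ Monday — that's 1808's doomsday.
In November the doomsday date is Nov 7.
Nov 26 is 19 days after Nov 7; 19 mod 7 = 5, so Monday + 5 = Saturday.
864 mod 7 = 3, so 864 days after a Saturday is Saturday + 3 = Tuesday.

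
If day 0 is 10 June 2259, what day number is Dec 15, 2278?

Jun 10, 2259 → Jun 10, 2260: 366 days (Feb 29, 2260 is in that span).
Jun 10, 2260 → Jun 10, 2261: 365 days.
Jun 10, 2261 → Jun 10, 2262: 365 days.
Jun 10, 2262 → Jun 10, 2263: 365 days.
Jun 10, 2263 → Jun 10, 2264: 366 days (Feb 29, 2264 is in that span).
Jun 10, 2264 → Jun 10, 2265: 365 days.
Jun 10, 2265 → Jun 10, 2266: 365 days.
Jun 10, 2266 → Jun 10, 2267: 365 days.
Jun 10, 2267 → Jun 10, 2268: 366 days (Feb 29, 2268 is in that span).
Jun 10, 2268 → Jun 10, 2269: 365 days.
Jun 10, 2269 → Jun 10, 2270: 365 days.
Jun 10, 2270 → Jun 10, 2271: 365 days.
Jun 10, 2271 → Jun 10, 2272: 366 days (Feb 29, 2272 is in that span).
Jun 10, 2272 → Jun 10, 2273: 365 days.
Jun 10, 2273 → Jun 10, 2274: 365 days.
Jun 10, 2274 → Jun 10, 2275: 365 days.
Jun 10, 2275 → Jun 10, 2276: 366 days (Feb 29, 2276 is in that span).
Jun 10, 2276 → Jun 10, 2277: 365 days.
Jun 10, 2277 → Jun 10, 2278: 365 days.
Jun 10, 2278 → Jul 10, 2278: 30 days (June has 30).
Jul 10, 2278 → Aug 10, 2278: 31 days (July has 31).
Aug 10, 2278 → Sep 10, 2278: 31 days (August has 31).
Sep 10, 2278 → Oct 10, 2278: 30 days (September has 30).
Oct 10, 2278 → Nov 10, 2278: 31 days (October has 31).
Nov 10, 2278 → Dec 10, 2278: 30 days (November has 30).
Dec 10, 2278 → Dec 15, 2278: 5 days.
Total: 7128 days.

7128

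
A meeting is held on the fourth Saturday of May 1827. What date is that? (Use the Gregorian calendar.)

May 1, 1827 is a Tuesday.
The first Saturday is therefore May 5 (4 days later).
The fourth Saturday is 5 + 3×7 = May 26.

May 26, 1827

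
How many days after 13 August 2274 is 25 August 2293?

Aug 13, 2274 → Aug 13, 2275: 365 days.
Aug 13, 2275 → Aug 13, 2276: 366 days (Feb 29, 2276 is in that span).
Aug 13, 2276 → Aug 13, 2277: 365 days.
Aug 13, 2277 → Aug 13, 2278: 365 days.
Aug 13, 2278 → Aug 13, 2279: 365 days.
Aug 13, 2279 → Aug 13, 2280: 366 days (Feb 29, 2280 is in that span).
Aug 13, 2280 → Aug 13, 2281: 365 days.
Aug 13, 2281 → Aug 13, 2282: 365 days.
Aug 13, 2282 → Aug 13, 2283: 365 days.
Aug 13, 2283 → Aug 13, 2284: 366 days (Feb 29, 2284 is in that span).
Aug 13, 2284 → Aug 13, 2285: 365 days.
Aug 13, 2285 → Aug 13, 2286: 365 days.
Aug 13, 2286 → Aug 13, 2287: 365 days.
Aug 13, 2287 → Aug 13, 2288: 366 days (Feb 29, 2288 is in that span).
Aug 13, 2288 → Aug 13, 2289: 365 days.
Aug 13, 2289 → Aug 13, 2290: 365 days.
Aug 13, 2290 → Aug 13, 2291: 365 days.
Aug 13, 2291 → Aug 13, 2292: 366 days (Feb 29, 2292 is in that span).
Aug 13, 2292 → Sep 13, 2292: 31 days (August has 31).
Sep 13, 2292 → Oct 13, 2292: 30 days (September has 30).
Oct 13, 2292 → Nov 13, 2292: 31 days (October has 31).
Nov 13, 2292 → Dec 13, 2292: 30 days (November has 30).
Dec 13, 2292 → Jan 13, 2293: 31 days (December has 31).
Jan 13, 2293 → Feb 13, 2293: 31 days (January has 31).
Feb 13, 2293 → Mar 13, 2293: 28 days (February has 28).
Mar 13, 2293 → Apr 13, 2293: 31 days (March has 31).
Apr 13, 2293 → May 13, 2293: 30 days (April has 30).
May 13, 2293 → Jun 13, 2293: 31 days (May has 31).
Jun 13, 2293 → Jul 13, 2293: 30 days (June has 30).
Jul 13, 2293 → Aug 13, 2293: 31 days (July has 31).
Aug 13, 2293 → Aug 25, 2293: 12 days.
Total: 6952 days.

6952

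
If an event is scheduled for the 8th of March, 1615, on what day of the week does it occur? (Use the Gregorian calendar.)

Doomsday rule: the anchor day for the 1600s is Tuesday. For year 15: 15÷12 = 1 r 3, and 3÷4 = 0, so 1+3+0 = 4.
Tuesday + 4 ≡ Saturday — that's 1615's doomsday.
In March the doomsday date is Mar 14.
Mar 8 is 6 days before Mar 14; 6 mod 7 = 6, so Saturday − 6 = Sunday.

Sunday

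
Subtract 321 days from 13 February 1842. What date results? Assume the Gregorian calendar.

March 29, 1841

−13 → Jan 31, 1842 (end of Jan, 31 days; 308 left).
−31 → Dec 31, 1841 (end of Dec, 31 days; 277 left).
−31 → Nov 30, 1841 (end of Nov, 30 days; 246 left).
−30 → Oct 31, 1841 (end of Oct, 31 days; 216 left).
−31 → Sep 30, 1841 (end of Sep, 30 days; 185 left).
−30 → Aug 31, 1841 (end of Aug, 31 days; 155 left).
−31 → Jul 31, 1841 (end of Jul, 31 days; 124 left).
−31 → Jun 30, 1841 (end of Jun, 30 days; 93 left).
−30 → May 31, 1841 (end of May, 31 days; 63 left).
−31 → Apr 30, 1841 (end of Apr, 30 days; 32 left).
−30 → Mar 31, 1841 (end of Mar, 31 days; 2 left).
−2 → Mar 29, 1841.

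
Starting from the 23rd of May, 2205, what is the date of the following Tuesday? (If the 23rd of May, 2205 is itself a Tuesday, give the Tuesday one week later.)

May 23, 2205 is a Thursday.
From Thursday to the next Tuesday is 5 days.
May 23, 2205 + 5 = May 28, 2205.

May 28, 2205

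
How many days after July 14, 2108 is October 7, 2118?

3737

Jul 14, 2108 → Jul 14, 2109: 365 days.
Jul 14, 2109 → Jul 14, 2110: 365 days.
Jul 14, 2110 → Jul 14, 2111: 365 days.
Jul 14, 2111 → Jul 14, 2112: 366 days (Feb 29, 2112 is in that span).
Jul 14, 2112 → Jul 14, 2113: 365 days.
Jul 14, 2113 → Jul 14, 2114: 365 days.
Jul 14, 2114 → Jul 14, 2115: 365 days.
Jul 14, 2115 → Jul 14, 2116: 366 days (Feb 29, 2116 is in that span).
Jul 14, 2116 → Jul 14, 2117: 365 days.
Jul 14, 2117 → Jul 14, 2118: 365 days.
Jul 14, 2118 → Aug 14, 2118: 31 days (July has 31).
Aug 14, 2118 → Sep 14, 2118: 31 days (August has 31).
Sep 14, 2118 → Oct 7, 2118: 23 days.
Total: 3737 days.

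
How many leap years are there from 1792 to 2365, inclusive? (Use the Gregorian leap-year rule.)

Multiples of 4 in [1792,2365]: 144.
Of those, multiples of 100: 6 (not leap unless ÷400).
Multiples of 400: 1.
Leap years = 144 − 6 + 1 = 139.

139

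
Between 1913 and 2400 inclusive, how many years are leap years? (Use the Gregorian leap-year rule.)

119

Multiples of 4 in [1913,2400]: 122.
Of those, multiples of 100: 5 (not leap unless ÷400).
Multiples of 400: 2.
Leap years = 122 − 5 + 2 = 119.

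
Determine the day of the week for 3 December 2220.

Sunday

Doomsday rule: the anchor day for the 2200s is Friday. For year 20: 20÷12 = 1 r 8, and 8÷4 = 2, so 1+8+2 = 11.
Friday + 11 ≡ Tuesday — that's 2220's doomsday.
In December the doomsday date is Dec 12.
Dec 3 is 9 days before Dec 12; 9 mod 7 = 2, so Tuesday − 2 = Sunday.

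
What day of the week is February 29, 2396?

Doomsday rule: the anchor day for the 2300s is Wednesday. For year 96: 96÷12 = 8 r 0, and 0÷4 = 0, so 8+0+0 = 8.
Wednesday + 8 ≡ Thursday — that's 2396's doomsday.
In February the doomsday date is Feb 29 (2396 is a leap year (divisible by 4)).
Feb 29 is the doomsday itself: Thursday.

Thursday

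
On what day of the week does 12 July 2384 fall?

Thursday

Doomsday rule: the anchor day for the 2300s is Wednesday. For year 84: 84÷12 = 7 r 0, and 0÷4 = 0, so 7+0+0 = 7.
Wednesday + 7 ≡ Wednesday — that's 2384's doomsday.
In July the doomsday date is Jul 11.
Jul 12 is 1 day after Jul 11; 1 mod 7 = 1, so Wednesday + 1 = Thursday.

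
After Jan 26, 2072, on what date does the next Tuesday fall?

February 2, 2072

Jan 26, 2072 is a Tuesday.
From Tuesday to the next Tuesday is 7 days.
Jan 26, 2072 + 7 = Feb 2, 2072.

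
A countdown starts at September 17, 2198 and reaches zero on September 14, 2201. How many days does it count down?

Sep 17, 2198 → Sep 17, 2199: 365 days.
Sep 17, 2199 → Sep 17, 2200: 365 days.
Sep 17, 2200 → Oct 17, 2200: 30 days (September has 30).
Oct 17, 2200 → Nov 17, 2200: 31 days (October has 31).
Nov 17, 2200 → Dec 17, 2200: 30 days (November has 30).
Dec 17, 2200 → Jan 17, 2201: 31 days (December has 31).
Jan 17, 2201 → Feb 17, 2201: 31 days (January has 31).
Feb 17, 2201 → Mar 17, 2201: 28 days (February has 28).
Mar 17, 2201 → Apr 17, 2201: 31 days (March has 31).
Apr 17, 2201 → May 17, 2201: 30 days (April has 30).
May 17, 2201 → Jun 17, 2201: 31 days (May has 31).
Jun 17, 2201 → Jul 17, 2201: 30 days (June has 30).
Jul 17, 2201 → Aug 17, 2201: 31 days (July has 31).
Aug 17, 2201 → Sep 14, 2201: 28 days.
Total: 1092 days.

1092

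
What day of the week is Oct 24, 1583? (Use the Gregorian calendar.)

Doomsday rule: the anchor day for the 1500s is Wednesday. For year 83: 83÷12 = 6 r 11, and 11÷4 = 2, so 6+11+2 = 19.
Wednesday + 19 ≡ Monday — that's 1583's doomsday.
In October the doomsday date is Oct 10.
Oct 24 is 14 days after Oct 10; 14 mod 7 = 0, so Monday + 0 = Monday.

Monday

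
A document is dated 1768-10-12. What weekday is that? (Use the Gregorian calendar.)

Wednesday

Doomsday rule: the anchor day for the 1700s is Sunday. For year 68: 68÷12 = 5 r 8, and 8÷4 = 2, so 5+8+2 = 15.
Sunday + 15 ≡ Monday — that's 1768's doomsday.
In October the doomsday date is Oct 10.
Oct 12 is 2 days after Oct 10; 2 mod 7 = 2, so Monday + 2 = Wednesday.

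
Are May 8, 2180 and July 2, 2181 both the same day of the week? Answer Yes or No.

From May 8, 2180 to Jul 2, 2181 is 420 days.
420 mod 7 = 0, so they are the same weekday.
(May 8, 2180 is a Monday; Jul 2, 2181 is a Monday.)

Yes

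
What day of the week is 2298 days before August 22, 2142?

Monday

First find the weekday of Aug 22, 2142. Doomsday rule: the anchor day for the 2100s is Sunday. For year 42: 42÷12 = 3 r 6, and 6÷4 = 1, so 3+6+1 = 10.
Sunday + 10 ≡ Wednesday — that's 2142's doomsday.
In August the doomsday date is Aug 8.
Aug 22 is 14 days after Aug 8; 14 mod 7 = 0, so Wednesday + 0 = Wednesday.
2298 mod 7 = 2, so 2298 days before a Wednesday is Wednesday − 2 = Monday.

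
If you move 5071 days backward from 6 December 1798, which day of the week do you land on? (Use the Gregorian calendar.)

First find the weekday of Dec 6, 1798. Doomsday rule: the anchor day for the 1700s is Sunday. For year 98: 98÷12 = 8 r 2, and 2÷4 = 0, so 8+2+0 = 10.
Sunday + 10 ≡ Wednesday — that's 1798's doomsday.
In December the doomsday date is Dec 12.
Dec 6 is 6 days before Dec 12; 6 mod 7 = 6, so Wednesday − 6 = Thursday.
5071 mod 7 = 3, so 5071 days before a Thursday is Thursday − 3 = Monday.

Monday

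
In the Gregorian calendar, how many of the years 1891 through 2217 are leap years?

79

Multiples of 4 in [1891,2217]: 82.
Of those, multiples of 100: 4 (not leap unless ÷400).
Multiples of 400: 1.
Leap years = 82 − 4 + 1 = 79.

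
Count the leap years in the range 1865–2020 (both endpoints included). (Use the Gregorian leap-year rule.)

38

Multiples of 4 in [1865,2020]: 39.
Of those, multiples of 100: 2 (not leap unless ÷400).
Multiples of 400: 1.
Leap years = 39 − 2 + 1 = 38.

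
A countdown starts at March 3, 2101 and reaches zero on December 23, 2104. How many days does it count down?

1391

Mar 3, 2101 → Mar 3, 2102: 365 days.
Mar 3, 2102 → Mar 3, 2103: 365 days.
Mar 3, 2103 → Mar 3, 2104: 366 days (Feb 29, 2104 is in that span).
Mar 3, 2104 → Apr 3, 2104: 31 days (March has 31).
Apr 3, 2104 → May 3, 2104: 30 days (April has 30).
May 3, 2104 → Jun 3, 2104: 31 days (May has 31).
Jun 3, 2104 → Jul 3, 2104: 30 days (June has 30).
Jul 3, 2104 → Aug 3, 2104: 31 days (July has 31).
Aug 3, 2104 → Sep 3, 2104: 31 days (August has 31).
Sep 3, 2104 → Oct 3, 2104: 30 days (September has 30).
Oct 3, 2104 → Nov 3, 2104: 31 days (October has 31).
Nov 3, 2104 → Dec 3, 2104: 30 days (November has 30).
Dec 3, 2104 → Dec 23, 2104: 20 days.
Total: 1391 days.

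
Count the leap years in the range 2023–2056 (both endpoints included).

Multiples of 4 in [2023,2056]: 9.
Of those, multiples of 100: 0 (not leap unless ÷400).
Multiples of 400: 0.
Leap years = 9 − 0 + 0 = 9.

9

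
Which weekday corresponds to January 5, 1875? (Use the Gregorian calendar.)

Tuesday

Doomsday rule: the anchor day for the 1800s is Friday. For year 75: 75÷12 = 6 r 3, and 3÷4 = 0, so 6+3+0 = 9.
Friday + 9 ≡ Sunday — that's 1875's doomsday.
In January the doomsday date is Jan 3 (1875 is not a leap year).
Jan 5 is 2 days after Jan 3; 2 mod 7 = 2, so Sunday + 2 = Tuesday.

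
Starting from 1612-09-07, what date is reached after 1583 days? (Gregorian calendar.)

+365 (one year) → Sep 7, 1613 (1218 left).
+365 (one year) → Sep 7, 1614 (853 left).
+365 (one year) → Sep 7, 1615 (488 left).
+366 (one year; includes Feb 29, 1616) → Sep 7, 1616 (122 left).
Sep has 30 days: +24 → Oct 1, 1616 (98 left).
Oct has 31 days: +31 → Nov 1, 1616 (67 left).
Nov has 30 days: +30 → Dec 1, 1616 (37 left).
Dec has 31 days: +31 → Jan 1, 1617 (6 left).
+6 → Jan 7, 1617.

January 7, 1617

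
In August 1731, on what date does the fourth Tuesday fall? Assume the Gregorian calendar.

August 28, 1731

August 1, 1731 is a Wednesday.
The first Tuesday is therefore August 7 (6 days later).
The fourth Tuesday is 7 + 3×7 = August 28.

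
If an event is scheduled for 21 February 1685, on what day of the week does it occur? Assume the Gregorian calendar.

Doomsday rule: the anchor day for the 1600s is Tuesday. For year 85: 85÷12 = 7 r 1, and 1÷4 = 0, so 7+1+0 = 8.
Tuesday + 8 ≡ Wednesday — that's 1685's doomsday.
In February the doomsday date is Feb 28 (1685 is not a leap year).
Feb 21 is 7 days before Feb 28; 7 mod 7 = 0, so Wednesday − 0 = Wednesday.

Wednesday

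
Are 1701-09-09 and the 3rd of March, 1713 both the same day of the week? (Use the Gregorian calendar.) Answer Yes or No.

Yes

From Sep 9, 1701 to Mar 3, 1713 is 4193 days.
4193 mod 7 = 0, so they are the same weekday.
(Sep 9, 1701 is a Friday; Mar 3, 1713 is a Friday.)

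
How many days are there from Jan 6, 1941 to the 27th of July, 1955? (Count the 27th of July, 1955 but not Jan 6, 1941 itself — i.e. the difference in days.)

5315

Jan 6, 1941 → Jan 6, 1942: 365 days.
Jan 6, 1942 → Jan 6, 1943: 365 days.
Jan 6, 1943 → Jan 6, 1944: 365 days.
Jan 6, 1944 → Jan 6, 1945: 366 days (Feb 29, 1944 is in that span).
Jan 6, 1945 → Jan 6, 1946: 365 days.
Jan 6, 1946 → Jan 6, 1947: 365 days.
Jan 6, 1947 → Jan 6, 1948: 365 days.
Jan 6, 1948 → Jan 6, 1949: 366 days (Feb 29, 1948 is in that span).
Jan 6, 1949 → Jan 6, 1950: 365 days.
Jan 6, 1950 → Jan 6, 1951: 365 days.
Jan 6, 1951 → Jan 6, 1952: 365 days.
Jan 6, 1952 → Jan 6, 1953: 366 days (Feb 29, 1952 is in that span).
Jan 6, 1953 → Jan 6, 1954: 365 days.
Jan 6, 1954 → Jan 6, 1955: 365 days.
Jan 6, 1955 → Feb 6, 1955: 31 days (January has 31).
Feb 6, 1955 → Mar 6, 1955: 28 days (February has 28).
Mar 6, 1955 → Apr 6, 1955: 31 days (March has 31).
Apr 6, 1955 → May 6, 1955: 30 days (April has 30).
May 6, 1955 → Jun 6, 1955: 31 days (May has 31).
Jun 6, 1955 → Jul 6, 1955: 30 days (June has 30).
Jul 6, 1955 → Jul 27, 1955: 21 days.
Total: 5315 days.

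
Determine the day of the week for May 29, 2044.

Doomsday rule: the anchor day for the 2000s is Tuesday. For year 44: 44÷12 = 3 r 8, and 8÷4 = 2, so 3+8+2 = 13.
Tuesday + 13 ≡ Monday — that's 2044's doomsday.
In May the doomsday date is May 9.
May 29 is 20 days after May 9; 20 mod 7 = 6, so Monday + 6 = Sunday.

Sunday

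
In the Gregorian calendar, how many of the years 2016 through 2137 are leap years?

30

Multiples of 4 in [2016,2137]: 31.
Of those, multiples of 100: 1 (not leap unless ÷400).
Multiples of 400: 0.
Leap years = 31 − 1 + 0 = 30.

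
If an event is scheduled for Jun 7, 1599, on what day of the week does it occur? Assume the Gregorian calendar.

Doomsday rule: the anchor day for the 1500s is Wednesday. For year 99: 99÷12 = 8 r 3, and 3÷4 = 0, so 8+3+0 = 11.
Wednesday + 11 ≡ Sunday — that's 1599's doomsday.
In June the doomsday date is Jun 6.
Jun 7 is 1 day after Jun 6; 1 mod 7 = 1, so Sunday + 1 = Monday.

Monday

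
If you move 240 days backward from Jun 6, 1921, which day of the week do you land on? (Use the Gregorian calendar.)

Saturday

Jun 6, 1921 is a Monday.
240 mod 7 = 2, so 240 days before a Monday is Monday − 2 = Saturday.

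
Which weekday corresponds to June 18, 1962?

Doomsday rule: the anchor day for the 1900s is Wednesday. For year 62: 62÷12 = 5 r 2, and 2÷4 = 0, so 5+2+0 = 7.
Wednesday + 7 ≡ Wednesday — that's 1962's doomsday.
In June the doomsday date is Jun 6.
Jun 18 is 12 days after Jun 6; 12 mod 7 = 5, so Wednesday + 5 = Monday.

Monday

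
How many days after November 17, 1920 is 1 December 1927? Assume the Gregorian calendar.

Nov 17, 1920 → Nov 17, 1921: 365 days.
Nov 17, 1921 → Nov 17, 1922: 365 days.
Nov 17, 1922 → Nov 17, 1923: 365 days.
Nov 17, 1923 → Nov 17, 1924: 366 days (Feb 29, 1924 is in that span).
Nov 17, 1924 → Nov 17, 1925: 365 days.
Nov 17, 1925 → Nov 17, 1926: 365 days.
Nov 17, 1926 → Dec 17, 1926: 30 days (November has 30).
Dec 17, 1926 → Jan 17, 1927: 31 days (December has 31).
Jan 17, 1927 → Feb 17, 1927: 31 days (January has 31).
Feb 17, 1927 → Mar 17, 1927: 28 days (February has 28).
Mar 17, 1927 → Apr 17, 1927: 31 days (March has 31).
Apr 17, 1927 → May 17, 1927: 30 days (April has 30).
May 17, 1927 → Jun 17, 1927: 31 days (May has 31).
Jun 17, 1927 → Jul 17, 1927: 30 days (June has 30).
Jul 17, 1927 → Aug 17, 1927: 31 days (July has 31).
Aug 17, 1927 → Sep 17, 1927: 31 days (August has 31).
Sep 17, 1927 → Oct 17, 1927: 30 days (September has 30).
Oct 17, 1927 → Nov 17, 1927: 31 days (October has 31).
Nov 17, 1927 → Dec 1, 1927: 14 days.
Total: 2570 days.

2570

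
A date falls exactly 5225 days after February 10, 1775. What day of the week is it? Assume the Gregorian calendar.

First find the weekday of Feb 10, 1775. Doomsday rule: the anchor day for the 1700s is Sunday. For year 75: 75÷12 = 6 r 3, and 3÷4 = 0, so 6+3+0 = 9.
Sunday + 9 ≡ Tuesday — that's 1775's doomsday.
In February the doomsday date is Feb 28 (1775 is not a leap year).
Feb 10 is 18 days before Feb 28; 18 mod 7 = 4, so Tuesday − 4 = Friday.
5225 mod 7 = 3, so 5225 days after a Friday is Friday + 3 = Monday.

Monday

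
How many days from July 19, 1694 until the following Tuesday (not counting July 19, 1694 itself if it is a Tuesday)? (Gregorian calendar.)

Jul 19, 1694 is a Monday.
From Monday to the next Tuesday is 1 day.

1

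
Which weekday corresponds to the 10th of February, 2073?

January 1, 2073 is a Sunday.
Jan 1, 2073 → Feb 1, 2073: 31 days (January has 31).
Feb 1, 2073 → Feb 10, 2073: 9 days.
Total: 40 days.
40 mod 7 = 5, so Sunday + 5 = Friday.

Friday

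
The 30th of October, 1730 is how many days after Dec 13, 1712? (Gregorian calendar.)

6530

Dec 13, 1712 → Dec 13, 1713: 365 days.
Dec 13, 1713 → Dec 13, 1714: 365 days.
Dec 13, 1714 → Dec 13, 1715: 365 days.
Dec 13, 1715 → Dec 13, 1716: 366 days (Feb 29, 1716 is in that span).
Dec 13, 1716 → Dec 13, 1717: 365 days.
Dec 13, 1717 → Dec 13, 1718: 365 days.
Dec 13, 1718 → Dec 13, 1719: 365 days.
Dec 13, 1719 → Dec 13, 1720: 366 days (Feb 29, 1720 is in that span).
Dec 13, 1720 → Dec 13, 1721: 365 days.
Dec 13, 1721 → Dec 13, 1722: 365 days.
Dec 13, 1722 → Dec 13, 1723: 365 days.
Dec 13, 1723 → Dec 13, 1724: 366 days (Feb 29, 1724 is in that span).
Dec 13, 1724 → Dec 13, 1725: 365 days.
Dec 13, 1725 → Dec 13, 1726: 365 days.
Dec 13, 1726 → Dec 13, 1727: 365 days.
Dec 13, 1727 → Dec 13, 1728: 366 days (Feb 29, 1728 is in that span).
Dec 13, 1728 → Dec 13, 1729: 365 days.
Dec 13, 1729 → Jan 13, 1730: 31 days (December has 31).
Jan 13, 1730 → Feb 13, 1730: 31 days (January has 31).
Feb 13, 1730 → Mar 13, 1730: 28 days (February has 28).
Mar 13, 1730 → Apr 13, 1730: 31 days (March has 31).
Apr 13, 1730 → May 13, 1730: 30 days (April has 30).
May 13, 1730 → Jun 13, 1730: 31 days (May has 31).
Jun 13, 1730 → Jul 13, 1730: 30 days (June has 30).
Jul 13, 1730 → Aug 13, 1730: 31 days (July has 31).
Aug 13, 1730 → Sep 13, 1730: 31 days (August has 31).
Sep 13, 1730 → Oct 13, 1730: 30 days (September has 30).
Oct 13, 1730 → Oct 30, 1730: 17 days.
Total: 6530 days.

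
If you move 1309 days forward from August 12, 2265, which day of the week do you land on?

First find the weekday of Aug 12, 2265. Doomsday rule: the anchor day for the 2200s is Friday. For year 65: 65÷12 = 5 r 5, and 5÷4 = 1, so 5+5+1 = 11.
Friday + 11 ≡ Tuesday — that's 2265's doomsday.
In August the doomsday date is Aug 8.
Aug 12 is 4 days after Aug 8; 4 mod 7 = 4, so Tuesday + 4 = Saturday.
1309 mod 7 = 0, so 1309 days after a Saturday is Saturday + 0 = Saturday.

Saturday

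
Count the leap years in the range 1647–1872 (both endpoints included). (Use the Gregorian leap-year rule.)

Multiples of 4 in [1647,1872]: 57.
Of those, multiples of 100: 2 (not leap unless ÷400).
Multiples of 400: 0.
Leap years = 57 − 2 + 0 = 55.

55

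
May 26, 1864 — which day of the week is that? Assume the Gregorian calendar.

Thursday

Doomsday rule: the anchor day for the 1800s is Friday. For year 64: 64÷12 = 5 r 4, and 4÷4 = 1, so 5+4+1 = 10.
Friday + 10 ≡ Monday — that's 1864's doomsday.
In May the doomsday date is May 9.
May 26 is 17 days after May 9; 17 mod 7 = 3, so Monday + 3 = Thursday.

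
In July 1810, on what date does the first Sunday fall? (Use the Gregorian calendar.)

July 1, 1810 is a Sunday.
The first Sunday is therefore July 1 (same day).

July 1, 1810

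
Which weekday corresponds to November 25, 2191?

Friday

Doomsday rule: the anchor day for the 2100s is Sunday. For year 91: 91÷12 = 7 r 7, and 7÷4 = 1, so 7+7+1 = 15.
Sunday + 15 ≡ Monday — that's 2191's doomsday.
In November the doomsday date is Nov 7.
Nov 25 is 18 days after Nov 7; 18 mod 7 = 4, so Monday + 4 = Friday.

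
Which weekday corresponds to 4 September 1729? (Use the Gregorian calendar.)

Sunday

Doomsday rule: the anchor day for the 1700s is Sunday. For year 29: 29÷12 = 2 r 5, and 5÷4 = 1, so 2+5+1 = 8.
Sunday + 8 ≡ Monday — that's 1729's doomsday.
In September the doomsday date is Sep 5.
Sep 4 is 1 day before Sep 5; 1 mod 7 = 1, so Monday − 1 = Sunday.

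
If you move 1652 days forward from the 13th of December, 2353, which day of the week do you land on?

Sunday

First find the weekday of Dec 13, 2353. Doomsday rule: the anchor day for the 2300s is Wednesday. For year 53: 53÷12 = 4 r 5, and 5÷4 = 1, so 4+5+1 = 10.
Wednesday + 10 ≡ Saturday — that's 2353's doomsday.
In December the doomsday date is Dec 12.
Dec 13 is 1 day after Dec 12; 1 mod 7 = 1, so Saturday + 1 = Sunday.
1652 mod 7 = 0, so 1652 days after a Sunday is Sunday + 0 = Sunday.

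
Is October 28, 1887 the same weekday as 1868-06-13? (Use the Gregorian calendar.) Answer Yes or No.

From Jun 13, 1868 to Oct 28, 1887 is 7076 days.
7076 mod 7 = 6, so they are different weekdays.
(Jun 13, 1868 is a Saturday; Oct 28, 1887 is a Friday.)

No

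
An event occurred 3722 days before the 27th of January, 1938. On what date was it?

November 19, 1927

−365 (one year) → Jan 27, 1937 (3357 left).
−366 (one year; includes Feb 29, 1936) → Jan 27, 1936 (2991 left).
−365 (one year) → Jan 27, 1935 (2626 left).
−365 (one year) → Jan 27, 1934 (2261 left).
−365 (one year) → Jan 27, 1933 (1896 left).
−366 (one year; includes Feb 29, 1932) → Jan 27, 1932 (1530 left).
−365 (one year) → Jan 27, 1931 (1165 left).
−365 (one year) → Jan 27, 1930 (800 left).
−365 (one year) → Jan 27, 1929 (435 left).
−366 (one year; includes Feb 29, 1928) → Jan 27, 1928 (69 left).
−27 → Dec 31, 1927 (end of Dec, 31 days; 42 left).
−31 → Nov 30, 1927 (end of Nov, 30 days; 11 left).
−11 → Nov 19, 1927.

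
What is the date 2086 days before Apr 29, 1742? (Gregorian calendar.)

−365 (one year) → Apr 29, 1741 (1721 left).
−365 (one year) → Apr 29, 1740 (1356 left).
−366 (one year; includes Feb 29, 1740) → Apr 29, 1739 (990 left).
−365 (one year) → Apr 29, 1738 (625 left).
−365 (one year) → Apr 29, 1737 (260 left).
−29 → Mar 31, 1737 (end of Mar, 31 days; 231 left).
−31 → Feb 28, 1737 (end of Feb, 28 days; 200 left).
−28 → Jan 31, 1737 (end of Jan, 31 days; 172 left).
−31 → Dec 31, 1736 (end of Dec, 31 days; 141 left).
−31 → Nov 30, 1736 (end of Nov, 30 days; 110 left).
−30 → Oct 31, 1736 (end of Oct, 31 days; 80 left).
−31 → Sep 30, 1736 (end of Sep, 30 days; 49 left).
−30 → Aug 31, 1736 (end of Aug, 31 days; 19 left).
−19 → Aug 12, 1736.

August 12, 1736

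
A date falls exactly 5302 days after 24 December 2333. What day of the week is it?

Wednesday

Dec 24, 2333 is a Sunday.
5302 mod 7 = 3, so 5302 days after a Sunday is Sunday + 3 = Wednesday.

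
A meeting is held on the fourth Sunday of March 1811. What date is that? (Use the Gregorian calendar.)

March 24, 1811

March 1, 1811 is a Friday.
The first Sunday is therefore March 3 (2 days later).
The fourth Sunday is 3 + 3×7 = March 24.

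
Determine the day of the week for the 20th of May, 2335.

Monday

Doomsday rule: the anchor day for the 2300s is Wednesday. For year 35: 35÷12 = 2 r 11, and 11÷4 = 2, so 2+11+2 = 15.
Wednesday + 15 ≡ Thursday — that's 2335's doomsday.
In May the doomsday date is May 9.
May 20 is 11 days after May 9; 11 mod 7 = 4, so Thursday + 4 = Monday.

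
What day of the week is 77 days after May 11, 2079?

Thursday

First find the weekday of May 11, 2079. Doomsday rule: the anchor day for the 2000s is Tuesday. For year 79: 79÷12 = 6 r 7, and 7÷4 = 1, so 6+7+1 = 14.
Tuesday + 14 ≡ Tuesday — that's 2079's doomsday.
In May the doomsday date is May 9.
May 11 is 2 days after May 9; 2 mod 7 = 2, so Tuesday + 2 = Thursday.
77 mod 7 = 0, so 77 days after a Thursday is Thursday + 0 = Thursday.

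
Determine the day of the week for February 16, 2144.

Sunday

Doomsday rule: the anchor day for the 2100s is Sunday. For year 44: 44÷12 = 3 r 8, and 8÷4 = 2, so 3+8+2 = 13.
Sunday + 13 ≡ Saturday — that's 2144's doomsday.
In February the doomsday date is Feb 29 (2144 is a leap year (divisible by 4)).
Feb 16 is 13 days before Feb 29; 13 mod 7 = 6, so Saturday − 6 = Sunday.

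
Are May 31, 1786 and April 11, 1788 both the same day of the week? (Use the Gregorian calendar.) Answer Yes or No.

No

From May 31, 1786 to Apr 11, 1788 is 681 days.
681 mod 7 = 2, so they are different weekdays.
(May 31, 1786 is a Wednesday; Apr 11, 1788 is a Friday.)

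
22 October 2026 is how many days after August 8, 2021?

Aug 8, 2021 → Aug 8, 2022: 365 days.
Aug 8, 2022 → Aug 8, 2023: 365 days.
Aug 8, 2023 → Aug 8, 2024: 366 days (Feb 29, 2024 is in that span).
Aug 8, 2024 → Aug 8, 2025: 365 days.
Aug 8, 2025 → Aug 8, 2026: 365 days.
Aug 8, 2026 → Sep 8, 2026: 31 days (August has 31).
Sep 8, 2026 → Oct 8, 2026: 30 days (September has 30).
Oct 8, 2026 → Oct 22, 2026: 14 days.
Total: 1901 days.

1901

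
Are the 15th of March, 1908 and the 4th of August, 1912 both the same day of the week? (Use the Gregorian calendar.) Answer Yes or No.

From Mar 15, 1908 to Aug 4, 1912 is 1603 days.
1603 mod 7 = 0, so they are the same weekday.
(Mar 15, 1908 is a Sunday; Aug 4, 1912 is a Sunday.)

Yes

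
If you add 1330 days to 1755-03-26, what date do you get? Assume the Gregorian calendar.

November 15, 1758

+366 (one year; includes Feb 29, 1756) → Mar 26, 1756 (964 left).
+365 (one year) → Mar 26, 1757 (599 left).
+365 (one year) → Mar 26, 1758 (234 left).
Mar has 31 days: +6 → Apr 1, 1758 (228 left).
Apr has 30 days: +30 → May 1, 1758 (198 left).
May has 31 days: +31 → Jun 1, 1758 (167 left).
Jun has 30 days: +30 → Jul 1, 1758 (137 left).
Jul has 31 days: +31 → Aug 1, 1758 (106 left).
Aug has 31 days: +31 → Sep 1, 1758 (75 left).
Sep has 30 days: +30 → Oct 1, 1758 (45 left).
Oct has 31 days: +31 → Nov 1, 1758 (14 left).
+14 → Nov 15, 1758.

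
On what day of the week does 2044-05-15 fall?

Doomsday rule: the anchor day for the 2000s is Tuesday. For year 44: 44÷12 = 3 r 8, and 8÷4 = 2, so 3+8+2 = 13.
Tuesday + 13 ≡ Monday — that's 2044's doomsday.
In May the doomsday date is May 9.
May 15 is 6 days after May 9; 6 mod 7 = 6, so Monday + 6 = Sunday.

Sunday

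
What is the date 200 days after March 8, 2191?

September 24, 2191

Mar has 31 days: +24 → Apr 1, 2191 (176 left).
Apr has 30 days: +30 → May 1, 2191 (146 left).
May has 31 days: +31 → Jun 1, 2191 (115 left).
Jun has 30 days: +30 → Jul 1, 2191 (85 left).
Jul has 31 days: +31 → Aug 1, 2191 (54 left).
Aug has 31 days: +31 → Sep 1, 2191 (23 left).
+23 → Sep 24, 2191.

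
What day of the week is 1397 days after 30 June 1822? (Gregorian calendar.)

Thursday

Jun 30, 1822 is a Sunday.
1397 mod 7 = 4, so 1397 days after a Sunday is Sunday + 4 = Thursday.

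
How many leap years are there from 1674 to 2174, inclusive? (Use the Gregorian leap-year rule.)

121

Multiples of 4 in [1674,2174]: 125.
Of those, multiples of 100: 5 (not leap unless ÷400).
Multiples of 400: 1.
Leap years = 125 − 5 + 1 = 121.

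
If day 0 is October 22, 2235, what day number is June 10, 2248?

Oct 22, 2235 → Oct 22, 2236: 366 days (Feb 29, 2236 is in that span).
Oct 22, 2236 → Oct 22, 2237: 365 days.
Oct 22, 2237 → Oct 22, 2238: 365 days.
Oct 22, 2238 → Oct 22, 2239: 365 days.
Oct 22, 2239 → Oct 22, 2240: 366 days (Feb 29, 2240 is in that span).
Oct 22, 2240 → Oct 22, 2241: 365 days.
Oct 22, 2241 → Oct 22, 2242: 365 days.
Oct 22, 2242 → Oct 22, 2243: 365 days.
Oct 22, 2243 → Oct 22, 2244: 366 days (Feb 29, 2244 is in that span).
Oct 22, 2244 → Oct 22, 2245: 365 days.
Oct 22, 2245 → Oct 22, 2246: 365 days.
Oct 22, 2246 → Oct 22, 2247: 365 days.
Oct 22, 2247 → Nov 22, 2247: 31 days (October has 31).
Nov 22, 2247 → Dec 22, 2247: 30 days (November has 30).
Dec 22, 2247 → Jan 22, 2248: 31 days (December has 31).
Jan 22, 2248 → Feb 22, 2248: 31 days (January has 31).
Feb 22, 2248 → Mar 22, 2248: 29 days (February has 29).
Mar 22, 2248 → Apr 22, 2248: 31 days (March has 31).
Apr 22, 2248 → May 22, 2248: 30 days (April has 30).
May 22, 2248 → Jun 10, 2248: 19 days.
Total: 4615 days.

4615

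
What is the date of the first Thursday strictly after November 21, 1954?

November 25, 1954

Nov 21, 1954 is a Sunday.
From Sunday to the next Thursday is 4 days.
Nov 21, 1954 + 4 = Nov 25, 1954.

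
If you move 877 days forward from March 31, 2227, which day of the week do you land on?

Mar 31, 2227 is a Saturday.
877 mod 7 = 2, so 877 days after a Saturday is Saturday + 2 = Monday.

Monday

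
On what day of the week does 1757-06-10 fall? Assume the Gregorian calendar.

Doomsday rule: the anchor day for the 1700s is Sunday. For year 57: 57÷12 = 4 r 9, and 9÷4 = 2, so 4+9+2 = 15.
Sunday + 15 ≡ Monday — that's 1757's doomsday.
In June the doomsday date is Jun 6.
Jun 10 is 4 days after Jun 6; 4 mod 7 = 4, so Monday + 4 = Friday.

Friday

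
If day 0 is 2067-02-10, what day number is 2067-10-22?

Feb 10, 2067 → Mar 10, 2067: 28 days (February has 28).
Mar 10, 2067 → Apr 10, 2067: 31 days (March has 31).
Apr 10, 2067 → May 10, 2067: 30 days (April has 30).
May 10, 2067 → Jun 10, 2067: 31 days (May has 31).
Jun 10, 2067 → Jul 10, 2067: 30 days (June has 30).
Jul 10, 2067 → Aug 10, 2067: 31 days (July has 31).
Aug 10, 2067 → Sep 10, 2067: 31 days (August has 31).
Sep 10, 2067 → Oct 10, 2067: 30 days (September has 30).
Oct 10, 2067 → Oct 22, 2067: 12 days.
Total: 254 days.

254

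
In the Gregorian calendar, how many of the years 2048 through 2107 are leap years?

Multiples of 4 in [2048,2107]: 15.
Of those, multiples of 100: 1 (not leap unless ÷400).
Multiples of 400: 0.
Leap years = 15 − 1 + 0 = 14.

14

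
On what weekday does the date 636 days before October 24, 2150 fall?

Sunday

Oct 24, 2150 is a Saturday.
636 mod 7 = 6, so 636 days before a Saturday is Saturday − 6 = Sunday.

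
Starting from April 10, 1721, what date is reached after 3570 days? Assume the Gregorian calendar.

+365 (one year) → Apr 10, 1722 (3205 left).
+365 (one year) → Apr 10, 1723 (2840 left).
+366 (one year; includes Feb 29, 1724) → Apr 10, 1724 (2474 left).
+365 (one year) → Apr 10, 1725 (2109 left).
+365 (one year) → Apr 10, 1726 (1744 left).
+365 (one year) → Apr 10, 1727 (1379 left).
+366 (one year; includes Feb 29, 1728) → Apr 10, 1728 (1013 left).
+365 (one year) → Apr 10, 1729 (648 left).
+365 (one year) → Apr 10, 1730 (283 left).
Apr has 30 days: +21 → May 1, 1730 (262 left).
May has 31 days: +31 → Jun 1, 1730 (231 left).
Jun has 30 days: +30 → Jul 1, 1730 (201 left).
Jul has 31 days: +31 → Aug 1, 1730 (170 left).
Aug has 31 days: +31 → Sep 1, 1730 (139 left).
Sep has 30 days: +30 → Oct 1, 1730 (109 left).
Oct has 31 days: +31 → Nov 1, 1730 (78 left).
Nov has 30 days: +30 → Dec 1, 1730 (48 left).
Dec has 31 days: +31 → Jan 1, 1731 (17 left).
+17 → Jan 18, 1731.

January 18, 1731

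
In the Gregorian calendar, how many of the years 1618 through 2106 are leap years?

118

Multiples of 4 in [1618,2106]: 122.
Of those, multiples of 100: 5 (not leap unless ÷400).
Multiples of 400: 1.
Leap years = 122 − 5 + 1 = 118.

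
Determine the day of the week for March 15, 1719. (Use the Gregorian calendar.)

Wednesday

Doomsday rule: the anchor day for the 1700s is Sunday. For year 19: 19÷12 = 1 r 7, and 7÷4 = 1, so 1+7+1 = 9.
Sunday + 9 ≡ Tuesday — that's 1719's doomsday.
In March the doomsday date is Mar 14.
Mar 15 is 1 day after Mar 14; 1 mod 7 = 1, so Tuesday + 1 = Wednesday.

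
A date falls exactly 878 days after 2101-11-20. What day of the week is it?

Wednesday

Nov 20, 2101 is a Sunday.
878 mod 7 = 3, so 878 days after a Sunday is Sunday + 3 = Wednesday.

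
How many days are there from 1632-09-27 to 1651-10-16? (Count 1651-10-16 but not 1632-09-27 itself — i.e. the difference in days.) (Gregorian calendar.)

6958

Sep 27, 1632 → Sep 27, 1633: 365 days.
Sep 27, 1633 → Sep 27, 1634: 365 days.
Sep 27, 1634 → Sep 27, 1635: 365 days.
Sep 27, 1635 → Sep 27, 1636: 366 days (Feb 29, 1636 is in that span).
Sep 27, 1636 → Sep 27, 1637: 365 days.
Sep 27, 1637 → Sep 27, 1638: 365 days.
Sep 27, 1638 → Sep 27, 1639: 365 days.
Sep 27, 1639 → Sep 27, 1640: 366 days (Feb 29, 1640 is in that span).
Sep 27, 1640 → Sep 27, 1641: 365 days.
Sep 27, 1641 → Sep 27, 1642: 365 days.
Sep 27, 1642 → Sep 27, 1643: 365 days.
Sep 27, 1643 → Sep 27, 1644: 366 days (Feb 29, 1644 is in that span).
Sep 27, 1644 → Sep 27, 1645: 365 days.
Sep 27, 1645 → Sep 27, 1646: 365 days.
Sep 27, 1646 → Sep 27, 1647: 365 days.
Sep 27, 1647 → Sep 27, 1648: 366 days (Feb 29, 1648 is in that span).
Sep 27, 1648 → Sep 27, 1649: 365 days.
Sep 27, 1649 → Sep 27, 1650: 365 days.
Sep 27, 1650 → Oct 27, 1650: 30 days (September has 30).
Oct 27, 1650 → Nov 27, 1650: 31 days (October has 31).
Nov 27, 1650 → Dec 27, 1650: 30 days (November has 30).
Dec 27, 1650 → Jan 27, 1651: 31 days (December has 31).
Jan 27, 1651 → Feb 27, 1651: 31 days (January has 31).
Feb 27, 1651 → Mar 27, 1651: 28 days (February has 28).
Mar 27, 1651 → Apr 27, 1651: 31 days (March has 31).
Apr 27, 1651 → May 27, 1651: 30 days (April has 30).
May 27, 1651 → Jun 27, 1651: 31 days (May has 31).
Jun 27, 1651 → Jul 27, 1651: 30 days (June has 30).
Jul 27, 1651 → Aug 27, 1651: 31 days (July has 31).
Aug 27, 1651 → Sep 27, 1651: 31 days (August has 31).
Sep 27, 1651 → Oct 16, 1651: 19 days.
Total: 6958 days.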